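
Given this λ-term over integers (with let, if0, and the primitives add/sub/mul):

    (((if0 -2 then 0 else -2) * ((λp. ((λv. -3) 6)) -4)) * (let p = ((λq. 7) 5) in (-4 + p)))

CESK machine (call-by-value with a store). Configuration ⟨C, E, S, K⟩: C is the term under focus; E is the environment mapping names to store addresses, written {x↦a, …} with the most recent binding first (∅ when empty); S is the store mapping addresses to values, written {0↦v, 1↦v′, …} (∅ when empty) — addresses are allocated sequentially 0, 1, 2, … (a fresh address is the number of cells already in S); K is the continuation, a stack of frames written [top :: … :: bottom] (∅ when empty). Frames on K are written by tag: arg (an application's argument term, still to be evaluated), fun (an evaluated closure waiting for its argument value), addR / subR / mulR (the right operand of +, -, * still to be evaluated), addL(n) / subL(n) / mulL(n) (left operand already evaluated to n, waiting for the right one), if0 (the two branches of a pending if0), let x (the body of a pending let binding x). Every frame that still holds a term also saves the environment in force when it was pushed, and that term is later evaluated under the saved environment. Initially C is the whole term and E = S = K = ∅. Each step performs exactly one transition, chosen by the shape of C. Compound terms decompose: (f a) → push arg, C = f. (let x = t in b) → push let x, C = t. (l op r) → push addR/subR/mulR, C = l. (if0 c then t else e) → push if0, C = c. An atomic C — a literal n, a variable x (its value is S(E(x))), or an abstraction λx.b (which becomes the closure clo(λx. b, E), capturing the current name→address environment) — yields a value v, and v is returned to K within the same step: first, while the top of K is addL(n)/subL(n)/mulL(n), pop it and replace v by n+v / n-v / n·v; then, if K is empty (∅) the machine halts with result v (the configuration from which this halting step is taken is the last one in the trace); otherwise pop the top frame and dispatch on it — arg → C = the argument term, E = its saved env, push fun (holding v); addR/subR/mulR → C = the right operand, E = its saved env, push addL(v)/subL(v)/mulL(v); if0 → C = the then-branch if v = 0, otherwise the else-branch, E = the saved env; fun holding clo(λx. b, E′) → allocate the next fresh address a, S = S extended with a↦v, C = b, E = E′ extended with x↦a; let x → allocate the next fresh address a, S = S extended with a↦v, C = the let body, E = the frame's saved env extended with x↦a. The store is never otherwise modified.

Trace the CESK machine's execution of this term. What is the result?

[0] [C=(((if0 -2 then 0 else -2) * ((λp. ((λv. -3) 6)) -4)) * (let p = ((λq. 7) 5) in (-4 + p))) | E=∅ | S=∅ | K=∅]
[1] [C=((if0 -2 then 0 else -2) * ((λp. ((λv. -3) 6)) -4)) | E=∅ | S=∅ | K=[mulR]]
[2] [C=(if0 -2 then 0 else -2) | E=∅ | S=∅ | K=[mulR :: mulR]]
[3] [C=-2 | E=∅ | S=∅ | K=[if0 :: mulR :: mulR]]
[4] [C=-2 | E=∅ | S=∅ | K=[mulR :: mulR]]
[5] [C=((λp. ((λv. -3) 6)) -4) | E=∅ | S=∅ | K=[mulL(-2) :: mulR]]
[6] [C=(λp. ((λv. -3) 6)) | E=∅ | S=∅ | K=[arg :: mulL(-2) :: mulR]]
[7] [C=-4 | E=∅ | S=∅ | K=[fun :: mulL(-2) :: mulR]]
[8] [C=((λv. -3) 6) | E={p↦0} | S={0↦-4} | K=[mulL(-2) :: mulR]]
[9] [C=(λv. -3) | E={p↦0} | S={0↦-4} | K=[arg :: mulL(-2) :: mulR]]
[10] [C=6 | E={p↦0} | S={0↦-4} | K=[fun :: mulL(-2) :: mulR]]
[11] [C=-3 | E={v↦1, p↦0} | S={0↦-4, 1↦6} | K=[mulL(-2) :: mulR]]
[12] [C=(let p = ((λq. 7) 5) in (-4 + p)) | E=∅ | S={0↦-4, 1↦6} | K=[mulL(6)]]
[13] [C=((λq. 7) 5) | E=∅ | S={0↦-4, 1↦6} | K=[let p :: mulL(6)]]
[14] [C=(λq. 7) | E=∅ | S={0↦-4, 1↦6} | K=[arg :: let p :: mulL(6)]]
[15] [C=5 | E=∅ | S={0↦-4, 1↦6} | K=[fun :: let p :: mulL(6)]]
[16] [C=7 | E={q↦2} | S={0↦-4, 1↦6, 2↦5} | K=[let p :: mulL(6)]]
[17] [C=(-4 + p) | E={p↦3} | S={0↦-4, 1↦6, 2↦5, 3↦7} | K=[mulL(6)]]
[18] [C=-4 | E={p↦3} | S={0↦-4, 1↦6, 2↦5, 3↦7} | K=[addR :: mulL(6)]]
[19] [C=p | E={p↦3} | S={0↦-4, 1↦6, 2↦5, 3↦7} | K=[addL(-4) :: mulL(6)]]
→ final value 18

Answer: 18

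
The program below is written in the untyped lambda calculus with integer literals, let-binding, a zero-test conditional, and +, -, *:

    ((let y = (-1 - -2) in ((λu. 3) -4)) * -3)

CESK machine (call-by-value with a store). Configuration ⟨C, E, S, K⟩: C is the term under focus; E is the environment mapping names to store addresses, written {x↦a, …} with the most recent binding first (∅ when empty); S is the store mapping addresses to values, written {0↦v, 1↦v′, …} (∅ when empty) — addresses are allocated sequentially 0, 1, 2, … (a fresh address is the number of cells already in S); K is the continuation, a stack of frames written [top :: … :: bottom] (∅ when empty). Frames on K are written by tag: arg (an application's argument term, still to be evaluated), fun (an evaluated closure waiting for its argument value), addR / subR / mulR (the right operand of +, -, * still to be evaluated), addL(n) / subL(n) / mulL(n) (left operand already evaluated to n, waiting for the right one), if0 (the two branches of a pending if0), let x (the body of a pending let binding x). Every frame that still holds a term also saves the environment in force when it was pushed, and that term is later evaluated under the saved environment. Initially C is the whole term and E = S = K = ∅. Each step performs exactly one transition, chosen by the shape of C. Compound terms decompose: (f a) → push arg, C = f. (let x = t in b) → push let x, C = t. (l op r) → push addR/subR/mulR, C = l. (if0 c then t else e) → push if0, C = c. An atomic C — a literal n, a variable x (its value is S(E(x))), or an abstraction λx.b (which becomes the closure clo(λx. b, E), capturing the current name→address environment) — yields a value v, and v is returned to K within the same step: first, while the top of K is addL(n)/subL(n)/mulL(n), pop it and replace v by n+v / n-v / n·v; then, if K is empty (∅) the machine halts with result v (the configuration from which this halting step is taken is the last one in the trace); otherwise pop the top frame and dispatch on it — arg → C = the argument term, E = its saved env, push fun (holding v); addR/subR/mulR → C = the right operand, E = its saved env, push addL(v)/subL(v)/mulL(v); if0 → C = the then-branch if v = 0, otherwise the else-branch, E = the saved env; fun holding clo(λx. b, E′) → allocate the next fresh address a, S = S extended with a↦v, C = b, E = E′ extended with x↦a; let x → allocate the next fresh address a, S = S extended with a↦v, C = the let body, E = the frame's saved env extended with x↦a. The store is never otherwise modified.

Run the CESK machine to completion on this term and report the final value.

Answer: -9

Derivation:
[0] ⟨C=((let y = (-1 - -2) in ((λu. 3) -4)) * -3); E=∅; S=∅; K=∅⟩
[1] ⟨C=(let y = (-1 - -2) in ((λu. 3) -4)); E=∅; S=∅; K=[mulR]⟩
[2] ⟨C=(-1 - -2); E=∅; S=∅; K=[let y :: mulR]⟩
[3] ⟨C=-1; E=∅; S=∅; K=[subR :: let y :: mulR]⟩
[4] ⟨C=-2; E=∅; S=∅; K=[subL(-1) :: let y :: mulR]⟩
[5] ⟨C=((λu. 3) -4); E={y↦0}; S={0↦1}; K=[mulR]⟩
[6] ⟨C=(λu. 3); E={y↦0}; S={0↦1}; K=[arg :: mulR]⟩
[7] ⟨C=-4; E={y↦0}; S={0↦1}; K=[fun :: mulR]⟩
[8] ⟨C=3; E={u↦1, y↦0}; S={0↦1, 1↦-4}; K=[mulR]⟩
[9] ⟨C=-3; E=∅; S={0↦1, 1↦-4}; K=[mulL(3)]⟩
→ final value -9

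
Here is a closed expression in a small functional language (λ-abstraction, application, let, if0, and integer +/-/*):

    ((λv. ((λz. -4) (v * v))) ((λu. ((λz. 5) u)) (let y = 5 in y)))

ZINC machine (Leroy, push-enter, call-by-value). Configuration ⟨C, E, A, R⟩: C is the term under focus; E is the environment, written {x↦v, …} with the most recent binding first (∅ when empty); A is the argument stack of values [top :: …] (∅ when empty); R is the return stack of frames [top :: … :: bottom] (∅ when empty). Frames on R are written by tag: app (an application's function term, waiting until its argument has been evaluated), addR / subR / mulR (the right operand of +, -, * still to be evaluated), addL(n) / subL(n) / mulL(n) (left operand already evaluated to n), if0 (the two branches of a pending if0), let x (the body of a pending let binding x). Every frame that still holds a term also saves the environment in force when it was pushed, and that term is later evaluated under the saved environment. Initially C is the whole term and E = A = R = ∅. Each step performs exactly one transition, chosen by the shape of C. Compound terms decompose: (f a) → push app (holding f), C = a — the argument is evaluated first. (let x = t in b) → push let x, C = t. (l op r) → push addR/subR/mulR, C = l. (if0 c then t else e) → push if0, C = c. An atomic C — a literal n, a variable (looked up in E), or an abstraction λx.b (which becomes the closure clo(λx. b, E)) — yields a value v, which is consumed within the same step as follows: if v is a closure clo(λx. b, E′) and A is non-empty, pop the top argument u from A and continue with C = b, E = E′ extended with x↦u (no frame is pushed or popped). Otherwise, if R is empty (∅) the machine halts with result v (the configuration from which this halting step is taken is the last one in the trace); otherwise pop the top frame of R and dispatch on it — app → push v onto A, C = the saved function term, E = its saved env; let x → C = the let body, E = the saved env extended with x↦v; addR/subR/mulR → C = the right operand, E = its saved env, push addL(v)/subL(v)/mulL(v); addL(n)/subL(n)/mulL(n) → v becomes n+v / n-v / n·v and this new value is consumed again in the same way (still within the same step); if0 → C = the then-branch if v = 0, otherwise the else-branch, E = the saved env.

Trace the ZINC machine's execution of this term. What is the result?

0. <C=((λv. ((λz. -4) (v * v))) ((λu. ((λz. 5) u)) (let y = 5 in y))), E=∅, A=∅, R=∅>
1. <C=((λu. ((λz. 5) u)) (let y = 5 in y)), E=∅, A=∅, R=[app]>
2. <C=(let y = 5 in y), E=∅, A=∅, R=[app :: app]>
3. <C=5, E=∅, A=∅, R=[let y :: app :: app]>
4. <C=y, E={y↦5}, A=∅, R=[app :: app]>
5. <C=(λu. ((λz. 5) u)), E=∅, A=[5], R=[app]>
6. <C=((λz. 5) u), E={u↦5}, A=∅, R=[app]>
7. <C=u, E={u↦5}, A=∅, R=[app :: app]>
8. <C=(λz. 5), E={u↦5}, A=[5], R=[app]>
9. <C=5, E={z↦5, u↦5}, A=∅, R=[app]>
10. <C=(λv. ((λz. -4) (v * v))), E=∅, A=[5], R=∅>
11. <C=((λz. -4) (v * v)), E={v↦5}, A=∅, R=∅>
12. <C=(v * v), E={v↦5}, A=∅, R=[app]>
13. <C=v, E={v↦5}, A=∅, R=[mulR :: app]>
14. <C=v, E={v↦5}, A=∅, R=[mulL(5) :: app]>
15. <C=(λz. -4), E={v↦5}, A=[25], R=∅>
16. <C=-4, E={z↦25, v↦5}, A=∅, R=∅>
→ final value -4

Answer: -4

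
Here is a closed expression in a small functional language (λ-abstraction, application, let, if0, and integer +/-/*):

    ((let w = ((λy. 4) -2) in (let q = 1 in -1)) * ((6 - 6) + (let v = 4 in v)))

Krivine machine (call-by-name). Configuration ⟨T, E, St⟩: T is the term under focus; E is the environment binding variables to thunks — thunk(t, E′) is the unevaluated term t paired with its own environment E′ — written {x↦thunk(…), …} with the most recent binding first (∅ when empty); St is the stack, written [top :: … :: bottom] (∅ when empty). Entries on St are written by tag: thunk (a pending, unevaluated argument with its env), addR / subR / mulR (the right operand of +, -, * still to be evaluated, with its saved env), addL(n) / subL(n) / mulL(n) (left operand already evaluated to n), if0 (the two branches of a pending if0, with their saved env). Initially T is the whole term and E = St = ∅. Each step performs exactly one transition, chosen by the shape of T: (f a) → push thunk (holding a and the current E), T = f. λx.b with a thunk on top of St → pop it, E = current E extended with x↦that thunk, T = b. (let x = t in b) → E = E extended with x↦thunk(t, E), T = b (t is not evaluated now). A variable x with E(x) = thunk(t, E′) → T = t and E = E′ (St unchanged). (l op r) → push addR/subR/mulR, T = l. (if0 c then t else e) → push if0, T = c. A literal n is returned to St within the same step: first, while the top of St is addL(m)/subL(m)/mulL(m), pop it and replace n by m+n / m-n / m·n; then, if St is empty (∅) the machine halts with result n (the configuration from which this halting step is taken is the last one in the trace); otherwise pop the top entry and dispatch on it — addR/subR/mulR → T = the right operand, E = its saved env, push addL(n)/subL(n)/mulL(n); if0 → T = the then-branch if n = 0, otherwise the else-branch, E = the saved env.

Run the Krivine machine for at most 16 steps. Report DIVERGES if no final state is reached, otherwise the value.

Answer: -4

Derivation:
t=0: <T=((let w = ((λy. 4) -2) in (let q = 1 in -1)) * ((6 - 6) + (let v = 4 in v))), E=∅, St=∅>
t=1: <T=(let w = ((λy. 4) -2) in (let q = 1 in -1)), E=∅, St=[mulR]>
t=2: <T=(let q = 1 in -1), E={w↦thunk(((λy. 4) -2), ∅)}, St=[mulR]>
t=3: <T=-1, E={q↦thunk(1, {w↦thunk(((λy. 4) -2), ∅)}), w↦thunk(((λy. 4) -2), ∅)}, St=[mulR]>
t=4: <T=((6 - 6) + (let v = 4 in v)), E=∅, St=[mulL(-1)]>
t=5: <T=(6 - 6), E=∅, St=[addR :: mulL(-1)]>
t=6: <T=6, E=∅, St=[subR :: addR :: mulL(-1)]>
t=7: <T=6, E=∅, St=[subL(6) :: addR :: mulL(-1)]>
t=8: <T=(let v = 4 in v), E=∅, St=[addL(0) :: mulL(-1)]>
t=9: <T=v, E={v↦thunk(4, ∅)}, St=[addL(0) :: mulL(-1)]>
t=10: <T=4, E=∅, St=[addL(0) :: mulL(-1)]>
→ final value -4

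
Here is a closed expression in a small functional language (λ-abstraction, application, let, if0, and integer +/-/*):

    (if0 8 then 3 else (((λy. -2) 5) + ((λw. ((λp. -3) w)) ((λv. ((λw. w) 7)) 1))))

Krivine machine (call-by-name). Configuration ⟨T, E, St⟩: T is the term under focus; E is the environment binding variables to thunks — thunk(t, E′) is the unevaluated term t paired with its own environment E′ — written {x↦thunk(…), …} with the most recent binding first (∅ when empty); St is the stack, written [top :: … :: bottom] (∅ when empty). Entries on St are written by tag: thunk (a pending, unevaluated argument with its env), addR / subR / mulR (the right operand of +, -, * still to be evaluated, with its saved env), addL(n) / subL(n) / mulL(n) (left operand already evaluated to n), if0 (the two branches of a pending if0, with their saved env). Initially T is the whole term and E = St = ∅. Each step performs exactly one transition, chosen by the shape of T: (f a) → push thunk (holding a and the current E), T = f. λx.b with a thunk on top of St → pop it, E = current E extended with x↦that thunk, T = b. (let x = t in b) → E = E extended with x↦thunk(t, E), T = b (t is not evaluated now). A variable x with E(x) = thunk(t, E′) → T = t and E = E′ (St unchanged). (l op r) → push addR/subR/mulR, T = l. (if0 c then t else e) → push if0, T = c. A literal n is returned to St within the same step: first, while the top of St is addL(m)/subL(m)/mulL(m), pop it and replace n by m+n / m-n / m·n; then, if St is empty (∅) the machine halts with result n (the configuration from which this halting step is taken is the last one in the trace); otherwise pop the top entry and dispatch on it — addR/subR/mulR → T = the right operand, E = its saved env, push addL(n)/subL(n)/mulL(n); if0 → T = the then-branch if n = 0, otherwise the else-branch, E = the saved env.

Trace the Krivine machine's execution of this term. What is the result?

step 0: <T=(if0 8 then 3 else (((λy. -2) 5) + ((λw. ((λp. -3) w)) ((λv. ((λw. w) 7)) 1)))), E=∅, St=∅>
step 1: <T=8, E=∅, St=[if0]>
step 2: <T=(((λy. -2) 5) + ((λw. ((λp. -3) w)) ((λv. ((λw. w) 7)) 1))), E=∅, St=∅>
step 3: <T=((λy. -2) 5), E=∅, St=[addR]>
step 4: <T=(λy. -2), E=∅, St=[thunk :: addR]>
step 5: <T=-2, E={y↦thunk(5, ∅)}, St=[addR]>
step 6: <T=((λw. ((λp. -3) w)) ((λv. ((λw. w) 7)) 1)), E=∅, St=[addL(-2)]>
step 7: <T=(λw. ((λp. -3) w)), E=∅, St=[thunk :: addL(-2)]>
step 8: <T=((λp. -3) w), E={w↦thunk(((λv. ((λw. w) 7)) 1), ∅)}, St=[addL(-2)]>
step 9: <T=(λp. -3), E={w↦thunk(((λv. ((λw. w) 7)) 1), ∅)}, St=[thunk :: addL(-2)]>
step 10: <T=-3, E={p↦thunk(w, {w↦thunk(((λv. ((λw. w) 7)) 1), ∅)}), w↦thunk(((λv. ((λw. w) 7)) 1), ∅)}, St=[addL(-2)]>
→ final value -5

Answer: -5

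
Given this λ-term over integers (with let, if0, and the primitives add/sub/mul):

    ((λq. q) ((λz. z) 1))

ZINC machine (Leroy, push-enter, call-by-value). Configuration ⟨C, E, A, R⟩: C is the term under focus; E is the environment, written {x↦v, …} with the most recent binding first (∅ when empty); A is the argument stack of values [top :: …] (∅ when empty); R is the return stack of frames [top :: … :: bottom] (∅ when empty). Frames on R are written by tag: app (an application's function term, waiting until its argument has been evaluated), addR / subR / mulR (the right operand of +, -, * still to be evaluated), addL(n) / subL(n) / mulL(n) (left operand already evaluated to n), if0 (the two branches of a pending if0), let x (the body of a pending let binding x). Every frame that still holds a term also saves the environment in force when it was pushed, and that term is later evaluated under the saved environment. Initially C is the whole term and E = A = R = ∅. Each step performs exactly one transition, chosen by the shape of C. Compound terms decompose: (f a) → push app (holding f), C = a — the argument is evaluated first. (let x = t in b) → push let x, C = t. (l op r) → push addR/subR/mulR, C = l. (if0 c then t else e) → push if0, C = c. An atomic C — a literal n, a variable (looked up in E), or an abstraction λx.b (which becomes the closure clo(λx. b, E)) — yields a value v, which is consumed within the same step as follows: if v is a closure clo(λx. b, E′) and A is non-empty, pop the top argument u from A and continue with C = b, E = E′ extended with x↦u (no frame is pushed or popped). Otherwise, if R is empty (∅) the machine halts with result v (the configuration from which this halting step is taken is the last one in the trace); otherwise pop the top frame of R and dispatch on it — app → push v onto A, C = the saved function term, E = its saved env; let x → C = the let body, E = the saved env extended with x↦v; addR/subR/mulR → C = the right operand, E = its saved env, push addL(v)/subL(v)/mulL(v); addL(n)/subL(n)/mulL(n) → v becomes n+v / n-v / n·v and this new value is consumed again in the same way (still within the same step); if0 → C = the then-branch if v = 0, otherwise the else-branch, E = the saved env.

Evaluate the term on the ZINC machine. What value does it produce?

step 0: [C=((λq. q) ((λz. z) 1)) | E=∅ | A=∅ | R=∅]
step 1: [C=((λz. z) 1) | E=∅ | A=∅ | R=[app]]
step 2: [C=1 | E=∅ | A=∅ | R=[app :: app]]
step 3: [C=(λz. z) | E=∅ | A=[1] | R=[app]]
step 4: [C=z | E={z↦1} | A=∅ | R=[app]]
step 5: [C=(λq. q) | E=∅ | A=[1] | R=∅]
step 6: [C=q | E={q↦1} | A=∅ | R=∅]
→ final value 1

Answer: 1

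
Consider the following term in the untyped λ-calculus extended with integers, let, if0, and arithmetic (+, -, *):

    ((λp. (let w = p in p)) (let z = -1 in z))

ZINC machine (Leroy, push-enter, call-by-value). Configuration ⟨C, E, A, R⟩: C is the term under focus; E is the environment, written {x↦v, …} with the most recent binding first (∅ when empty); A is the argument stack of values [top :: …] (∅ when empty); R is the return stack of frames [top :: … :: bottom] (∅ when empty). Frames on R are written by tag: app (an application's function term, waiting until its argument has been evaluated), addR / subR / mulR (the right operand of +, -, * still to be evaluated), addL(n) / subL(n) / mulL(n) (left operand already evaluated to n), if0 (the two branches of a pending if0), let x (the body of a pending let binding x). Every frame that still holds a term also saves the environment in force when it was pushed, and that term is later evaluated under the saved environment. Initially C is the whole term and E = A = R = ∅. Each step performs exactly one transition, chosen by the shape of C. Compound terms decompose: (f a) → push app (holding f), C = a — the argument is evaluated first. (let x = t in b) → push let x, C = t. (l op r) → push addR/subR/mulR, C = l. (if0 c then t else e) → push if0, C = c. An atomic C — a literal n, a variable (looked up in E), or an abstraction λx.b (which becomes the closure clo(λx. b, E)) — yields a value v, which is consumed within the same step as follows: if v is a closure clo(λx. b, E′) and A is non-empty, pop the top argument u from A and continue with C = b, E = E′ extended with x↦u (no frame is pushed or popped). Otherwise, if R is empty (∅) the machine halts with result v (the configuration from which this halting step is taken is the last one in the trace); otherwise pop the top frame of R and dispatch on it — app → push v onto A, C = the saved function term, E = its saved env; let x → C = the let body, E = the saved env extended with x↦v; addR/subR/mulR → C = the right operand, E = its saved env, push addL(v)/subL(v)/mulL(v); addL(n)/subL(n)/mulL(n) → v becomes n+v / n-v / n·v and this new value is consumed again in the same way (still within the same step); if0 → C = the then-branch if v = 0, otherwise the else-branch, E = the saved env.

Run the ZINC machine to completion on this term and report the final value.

Answer: -1

Execution trace:
0. <C=((λp. (let w = p in p)) (let z = -1 in z)), E=∅, A=∅, R=∅>
1. <C=(let z = -1 in z), E=∅, A=∅, R=[app]>
2. <C=-1, E=∅, A=∅, R=[let z :: app]>
3. <C=z, E={z↦-1}, A=∅, R=[app]>
4. <C=(λp. (let w = p in p)), E=∅, A=[-1], R=∅>
5. <C=(let w = p in p), E={p↦-1}, A=∅, R=∅>
6. <C=p, E={p↦-1}, A=∅, R=[let w]>
7. <C=p, E={w↦-1, p↦-1}, A=∅, R=∅>
→ final value -1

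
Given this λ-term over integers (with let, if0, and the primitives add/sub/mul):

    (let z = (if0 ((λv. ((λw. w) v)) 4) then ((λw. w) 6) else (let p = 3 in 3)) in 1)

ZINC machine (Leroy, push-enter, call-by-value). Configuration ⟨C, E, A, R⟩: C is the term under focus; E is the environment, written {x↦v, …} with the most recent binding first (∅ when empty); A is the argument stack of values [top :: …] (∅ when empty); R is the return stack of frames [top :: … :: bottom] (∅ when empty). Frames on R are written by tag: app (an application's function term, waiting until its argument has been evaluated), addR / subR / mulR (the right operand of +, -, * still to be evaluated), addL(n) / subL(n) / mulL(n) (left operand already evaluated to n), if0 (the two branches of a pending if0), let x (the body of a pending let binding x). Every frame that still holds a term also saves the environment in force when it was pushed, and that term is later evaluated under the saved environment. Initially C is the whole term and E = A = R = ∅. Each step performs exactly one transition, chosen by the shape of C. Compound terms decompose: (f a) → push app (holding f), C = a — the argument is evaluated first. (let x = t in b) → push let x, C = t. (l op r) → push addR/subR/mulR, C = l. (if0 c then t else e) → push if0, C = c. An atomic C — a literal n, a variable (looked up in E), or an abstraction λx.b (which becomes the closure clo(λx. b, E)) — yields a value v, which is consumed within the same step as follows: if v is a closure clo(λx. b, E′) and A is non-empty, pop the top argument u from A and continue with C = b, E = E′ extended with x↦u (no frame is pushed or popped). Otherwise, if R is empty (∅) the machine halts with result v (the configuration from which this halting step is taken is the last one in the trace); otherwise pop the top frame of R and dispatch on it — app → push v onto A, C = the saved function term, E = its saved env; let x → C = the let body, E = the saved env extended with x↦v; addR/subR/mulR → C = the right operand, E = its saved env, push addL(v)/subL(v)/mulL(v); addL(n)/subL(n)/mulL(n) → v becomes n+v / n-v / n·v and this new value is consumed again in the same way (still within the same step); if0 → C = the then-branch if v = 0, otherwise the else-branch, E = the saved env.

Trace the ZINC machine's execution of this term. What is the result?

Answer: 1

Machine steps:
[0] ⟨C=(let z = (if0 ((λv. ((λw. w) v)) 4) then ((λw. w) 6) else (let p = 3 in 3)) in 1); E=∅; A=∅; R=∅⟩
[1] ⟨C=(if0 ((λv. ((λw. w) v)) 4) then ((λw. w) 6) else (let p = 3 in 3)); E=∅; A=∅; R=[let z]⟩
[2] ⟨C=((λv. ((λw. w) v)) 4); E=∅; A=∅; R=[if0 :: let z]⟩
[3] ⟨C=4; E=∅; A=∅; R=[app :: if0 :: let z]⟩
[4] ⟨C=(λv. ((λw. w) v)); E=∅; A=[4]; R=[if0 :: let z]⟩
[5] ⟨C=((λw. w) v); E={v↦4}; A=∅; R=[if0 :: let z]⟩
[6] ⟨C=v; E={v↦4}; A=∅; R=[app :: if0 :: let z]⟩
[7] ⟨C=(λw. w); E={v↦4}; A=[4]; R=[if0 :: let z]⟩
[8] ⟨C=w; E={w↦4, v↦4}; A=∅; R=[if0 :: let z]⟩
[9] ⟨C=(let p = 3 in 3); E=∅; A=∅; R=[let z]⟩
[10] ⟨C=3; E=∅; A=∅; R=[let p :: let z]⟩
[11] ⟨C=3; E={p↦3}; A=∅; R=[let z]⟩
[12] ⟨C=1; E={z↦3}; A=∅; R=∅⟩
→ final value 1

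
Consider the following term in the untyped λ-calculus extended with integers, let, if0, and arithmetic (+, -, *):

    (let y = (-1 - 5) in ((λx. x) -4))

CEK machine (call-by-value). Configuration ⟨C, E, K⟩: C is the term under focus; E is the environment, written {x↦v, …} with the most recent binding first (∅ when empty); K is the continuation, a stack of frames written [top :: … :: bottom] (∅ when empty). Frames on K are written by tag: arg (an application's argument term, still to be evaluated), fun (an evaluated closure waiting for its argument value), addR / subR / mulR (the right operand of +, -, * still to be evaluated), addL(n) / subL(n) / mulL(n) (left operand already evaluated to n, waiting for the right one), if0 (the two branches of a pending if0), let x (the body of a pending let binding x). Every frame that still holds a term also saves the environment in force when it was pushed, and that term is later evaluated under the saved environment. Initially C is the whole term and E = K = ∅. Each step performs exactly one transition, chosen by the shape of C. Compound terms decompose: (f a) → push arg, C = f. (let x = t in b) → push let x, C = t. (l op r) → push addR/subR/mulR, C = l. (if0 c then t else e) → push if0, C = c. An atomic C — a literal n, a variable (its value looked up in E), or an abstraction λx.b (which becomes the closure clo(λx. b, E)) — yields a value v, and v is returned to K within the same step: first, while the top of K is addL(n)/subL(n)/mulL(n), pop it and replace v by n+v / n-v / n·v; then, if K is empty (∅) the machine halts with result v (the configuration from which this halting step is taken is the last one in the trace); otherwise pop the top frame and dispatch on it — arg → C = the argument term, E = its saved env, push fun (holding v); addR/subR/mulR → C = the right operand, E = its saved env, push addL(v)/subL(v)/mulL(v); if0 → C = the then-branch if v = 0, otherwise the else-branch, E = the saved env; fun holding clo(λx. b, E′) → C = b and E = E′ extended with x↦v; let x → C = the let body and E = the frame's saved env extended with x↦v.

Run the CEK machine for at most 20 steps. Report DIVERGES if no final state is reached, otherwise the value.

Answer: -4

Execution trace:
0. ⟨C=(let y = (-1 - 5) in ((λx. x) -4)); E=∅; K=∅⟩
1. ⟨C=(-1 - 5); E=∅; K=[let y]⟩
2. ⟨C=-1; E=∅; K=[subR :: let y]⟩
3. ⟨C=5; E=∅; K=[subL(-1) :: let y]⟩
4. ⟨C=((λx. x) -4); E={y↦-6}; K=∅⟩
5. ⟨C=(λx. x); E={y↦-6}; K=[arg]⟩
6. ⟨C=-4; E={y↦-6}; K=[fun]⟩
7. ⟨C=x; E={x↦-4, y↦-6}; K=∅⟩
→ final value -4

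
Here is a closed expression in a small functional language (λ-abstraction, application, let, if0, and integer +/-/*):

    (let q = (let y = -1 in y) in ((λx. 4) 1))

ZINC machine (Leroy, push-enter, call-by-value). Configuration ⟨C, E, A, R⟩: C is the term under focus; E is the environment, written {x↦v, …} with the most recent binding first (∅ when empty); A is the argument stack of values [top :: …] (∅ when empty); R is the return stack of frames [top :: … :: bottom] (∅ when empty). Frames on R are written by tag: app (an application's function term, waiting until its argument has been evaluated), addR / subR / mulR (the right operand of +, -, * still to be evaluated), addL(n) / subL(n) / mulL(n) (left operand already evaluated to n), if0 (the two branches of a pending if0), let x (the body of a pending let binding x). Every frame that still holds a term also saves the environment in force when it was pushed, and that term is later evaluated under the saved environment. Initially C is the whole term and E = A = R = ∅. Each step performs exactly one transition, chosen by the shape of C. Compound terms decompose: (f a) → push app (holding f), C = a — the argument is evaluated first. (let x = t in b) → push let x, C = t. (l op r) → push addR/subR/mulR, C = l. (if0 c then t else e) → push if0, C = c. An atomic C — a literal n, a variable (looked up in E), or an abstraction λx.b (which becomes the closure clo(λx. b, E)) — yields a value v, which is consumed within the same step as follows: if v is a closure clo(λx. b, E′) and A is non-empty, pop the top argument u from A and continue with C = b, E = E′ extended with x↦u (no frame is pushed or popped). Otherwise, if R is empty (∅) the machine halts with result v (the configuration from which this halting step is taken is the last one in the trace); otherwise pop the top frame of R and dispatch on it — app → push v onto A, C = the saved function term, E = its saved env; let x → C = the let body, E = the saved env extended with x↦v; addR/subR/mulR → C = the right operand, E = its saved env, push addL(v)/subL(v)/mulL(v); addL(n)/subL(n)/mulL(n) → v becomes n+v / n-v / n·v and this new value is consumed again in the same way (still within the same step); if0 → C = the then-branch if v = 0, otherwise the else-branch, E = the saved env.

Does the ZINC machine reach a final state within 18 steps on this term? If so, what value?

[0] ⟨C=(let q = (let y = -1 in y) in ((λx. 4) 1)); E=∅; A=∅; R=∅⟩
[1] ⟨C=(let y = -1 in y); E=∅; A=∅; R=[let q]⟩
[2] ⟨C=-1; E=∅; A=∅; R=[let y :: let q]⟩
[3] ⟨C=y; E={y↦-1}; A=∅; R=[let q]⟩
[4] ⟨C=((λx. 4) 1); E={q↦-1}; A=∅; R=∅⟩
[5] ⟨C=1; E={q↦-1}; A=∅; R=[app]⟩
[6] ⟨C=(λx. 4); E={q↦-1}; A=[1]; R=∅⟩
[7] ⟨C=4; E={x↦1, q↦-1}; A=∅; R=∅⟩
→ final value 4

Answer: 4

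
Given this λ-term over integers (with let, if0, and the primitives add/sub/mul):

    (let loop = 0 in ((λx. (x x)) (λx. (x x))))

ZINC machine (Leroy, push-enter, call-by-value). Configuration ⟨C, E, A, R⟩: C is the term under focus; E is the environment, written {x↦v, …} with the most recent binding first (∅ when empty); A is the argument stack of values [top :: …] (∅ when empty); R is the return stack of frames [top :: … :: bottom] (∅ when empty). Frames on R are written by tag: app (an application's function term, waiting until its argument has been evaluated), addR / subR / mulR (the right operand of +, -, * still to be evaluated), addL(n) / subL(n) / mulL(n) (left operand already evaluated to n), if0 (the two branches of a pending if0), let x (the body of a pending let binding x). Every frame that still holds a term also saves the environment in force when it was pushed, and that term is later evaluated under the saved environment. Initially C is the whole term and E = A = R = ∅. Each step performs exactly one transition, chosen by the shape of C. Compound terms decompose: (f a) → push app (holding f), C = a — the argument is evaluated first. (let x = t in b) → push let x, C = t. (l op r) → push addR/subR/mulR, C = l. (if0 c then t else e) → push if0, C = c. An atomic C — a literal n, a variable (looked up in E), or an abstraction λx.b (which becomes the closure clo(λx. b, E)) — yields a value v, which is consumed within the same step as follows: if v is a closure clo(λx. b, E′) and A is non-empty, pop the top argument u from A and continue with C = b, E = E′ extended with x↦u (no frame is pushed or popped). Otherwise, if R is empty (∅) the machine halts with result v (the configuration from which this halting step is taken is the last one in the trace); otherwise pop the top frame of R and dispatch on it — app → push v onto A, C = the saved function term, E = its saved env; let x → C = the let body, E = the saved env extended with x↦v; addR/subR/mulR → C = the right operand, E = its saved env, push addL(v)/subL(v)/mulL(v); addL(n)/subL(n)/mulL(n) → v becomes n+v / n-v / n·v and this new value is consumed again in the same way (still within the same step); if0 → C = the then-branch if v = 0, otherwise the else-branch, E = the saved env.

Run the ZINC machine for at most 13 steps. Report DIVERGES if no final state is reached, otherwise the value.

Answer: DIVERGES (no final state within 13 steps)

Derivation:
0. <C=(let loop = 0 in ((λx. (x x)) (λx. (x x)))), E=∅, A=∅, R=∅>
1. <C=0, E=∅, A=∅, R=[let loop]>
2. <C=((λx. (x x)) (λx. (x x))), E={loop↦0}, A=∅, R=∅>
3. <C=(λx. (x x)), E={loop↦0}, A=∅, R=[app]>
4. <C=(λx. (x x)), E={loop↦0}, A=[clo(λx. (x x), {loop↦0})], R=∅>
5. <C=(x x), E={x↦clo(λx. (x x), {loop↦0}), loop↦0}, A=∅, R=∅>
6. <C=x, E={x↦clo(λx. (x x), {loop↦0}), loop↦0}, A=∅, R=[app]>
7. <C=x, E={x↦clo(λx. (x x), {loop↦0}), loop↦0}, A=[clo(λx. (x x), {loop↦0})], R=∅>
… configuration repeats with period 3 (steps 5–7 recur indefinitely) …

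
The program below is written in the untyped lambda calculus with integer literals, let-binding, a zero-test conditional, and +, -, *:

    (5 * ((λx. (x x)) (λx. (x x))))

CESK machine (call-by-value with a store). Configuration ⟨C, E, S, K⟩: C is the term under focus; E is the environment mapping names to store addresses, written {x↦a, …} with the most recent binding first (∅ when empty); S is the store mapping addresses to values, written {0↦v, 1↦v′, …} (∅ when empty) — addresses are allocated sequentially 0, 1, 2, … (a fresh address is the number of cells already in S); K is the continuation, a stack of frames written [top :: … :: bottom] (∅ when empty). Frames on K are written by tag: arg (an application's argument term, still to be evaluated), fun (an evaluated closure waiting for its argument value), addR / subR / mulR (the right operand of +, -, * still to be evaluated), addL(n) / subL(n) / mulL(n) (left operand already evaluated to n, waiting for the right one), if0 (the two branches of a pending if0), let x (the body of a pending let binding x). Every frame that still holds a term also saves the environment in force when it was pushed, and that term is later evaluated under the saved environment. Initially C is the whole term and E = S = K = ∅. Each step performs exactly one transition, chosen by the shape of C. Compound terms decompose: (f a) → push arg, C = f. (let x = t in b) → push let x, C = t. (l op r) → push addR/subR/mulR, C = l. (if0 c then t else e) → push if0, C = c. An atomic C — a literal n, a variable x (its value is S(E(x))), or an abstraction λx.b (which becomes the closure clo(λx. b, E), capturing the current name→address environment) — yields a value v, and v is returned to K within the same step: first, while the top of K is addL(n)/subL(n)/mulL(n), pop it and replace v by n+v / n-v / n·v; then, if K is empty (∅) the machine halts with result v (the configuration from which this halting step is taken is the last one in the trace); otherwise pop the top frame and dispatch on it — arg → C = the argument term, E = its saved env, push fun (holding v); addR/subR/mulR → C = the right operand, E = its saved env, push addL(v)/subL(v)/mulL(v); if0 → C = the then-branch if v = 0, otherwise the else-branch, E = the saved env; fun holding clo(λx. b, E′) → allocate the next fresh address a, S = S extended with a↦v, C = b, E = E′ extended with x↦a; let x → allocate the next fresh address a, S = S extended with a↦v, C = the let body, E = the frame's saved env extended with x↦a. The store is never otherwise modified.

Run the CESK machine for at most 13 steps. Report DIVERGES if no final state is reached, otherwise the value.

Answer: DIVERGES (no final state within 13 steps)

Execution trace:
0. <C=(5 * ((λx. (x x)) (λx. (x x)))), E=∅, S=∅, K=∅>
1. <C=5, E=∅, S=∅, K=[mulR]>
2. <C=((λx. (x x)) (λx. (x x))), E=∅, S=∅, K=[mulL(5)]>
3. <C=(λx. (x x)), E=∅, S=∅, K=[arg :: mulL(5)]>
4. <C=(λx. (x x)), E=∅, S=∅, K=[fun :: mulL(5)]>
5. <C=(x x), E={x↦0}, S={0↦clo(λx. (x x), ∅)}, K=[mulL(5)]>
6. <C=x, E={x↦0}, S={0↦clo(λx. (x x), ∅)}, K=[arg :: mulL(5)]>
7. <C=x, E={x↦0}, S={0↦clo(λx. (x x), ∅)}, K=[fun :: mulL(5)]>
8. <C=(x x), E={x↦1}, S={0↦clo(λx. (x x), ∅), 1↦clo(λx. (x x), ∅)}, K=[mulL(5)]>
9. <C=x, E={x↦1}, S={0↦clo(λx. (x x), ∅), 1↦clo(λx. (x x), ∅)}, K=[arg :: mulL(5)]>
10. <C=x, E={x↦1}, S={0↦clo(λx. (x x), ∅), 1↦clo(λx. (x x), ∅)}, K=[fun :: mulL(5)]>
11. <C=(x x), E={x↦2}, S={0↦clo(λx. (x x), ∅), 1↦clo(λx. (x x), ∅), 2↦clo(λx. (x x), ∅)}, K=[mulL(5)]>
12. <C=x, E={x↦2}, S={0↦clo(λx. (x x), ∅), 1↦clo(λx. (x x), ∅), 2↦clo(λx. (x x), ∅)}, K=[arg :: mulL(5)]>
13. <C=x, E={x↦2}, S={0↦clo(λx. (x x), ∅), 1↦clo(λx. (x x), ∅), 2↦clo(λx. (x x), ∅)}, K=[fun :: mulL(5)]>
→ 13 transitions taken and the configuration is still not final: no result within 13 steps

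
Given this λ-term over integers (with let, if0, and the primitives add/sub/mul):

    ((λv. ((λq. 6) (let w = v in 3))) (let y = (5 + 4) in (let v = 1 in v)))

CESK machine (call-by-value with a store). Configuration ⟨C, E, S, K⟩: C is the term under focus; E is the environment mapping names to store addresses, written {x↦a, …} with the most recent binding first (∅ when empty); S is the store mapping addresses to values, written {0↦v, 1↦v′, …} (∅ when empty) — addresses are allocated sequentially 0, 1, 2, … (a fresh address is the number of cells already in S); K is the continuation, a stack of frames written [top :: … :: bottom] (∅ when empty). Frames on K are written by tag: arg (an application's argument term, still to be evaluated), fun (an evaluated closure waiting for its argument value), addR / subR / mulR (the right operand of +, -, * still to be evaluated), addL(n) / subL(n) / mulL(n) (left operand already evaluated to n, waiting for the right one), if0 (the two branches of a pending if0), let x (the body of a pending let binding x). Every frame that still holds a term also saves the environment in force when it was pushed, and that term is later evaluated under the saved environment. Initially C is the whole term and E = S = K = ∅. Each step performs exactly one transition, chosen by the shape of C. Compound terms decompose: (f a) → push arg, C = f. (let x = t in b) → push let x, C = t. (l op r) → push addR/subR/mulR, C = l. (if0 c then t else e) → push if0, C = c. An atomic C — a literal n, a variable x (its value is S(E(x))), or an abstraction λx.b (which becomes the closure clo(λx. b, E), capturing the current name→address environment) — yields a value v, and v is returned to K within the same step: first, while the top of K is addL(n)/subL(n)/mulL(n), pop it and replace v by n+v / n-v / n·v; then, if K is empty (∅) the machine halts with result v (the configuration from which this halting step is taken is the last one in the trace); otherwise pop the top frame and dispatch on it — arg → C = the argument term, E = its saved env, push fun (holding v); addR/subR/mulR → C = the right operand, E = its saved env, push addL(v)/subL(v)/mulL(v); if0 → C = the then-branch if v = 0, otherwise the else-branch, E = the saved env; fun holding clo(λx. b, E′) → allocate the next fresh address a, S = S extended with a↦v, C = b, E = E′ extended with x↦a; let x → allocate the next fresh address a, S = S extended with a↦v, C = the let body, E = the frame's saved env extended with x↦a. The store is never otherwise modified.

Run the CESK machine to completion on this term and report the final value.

Answer: 6

Machine steps:
step 0: ⟨C=((λv. ((λq. 6) (let w = v in 3))) (let y = (5 + 4) in (let v = 1 in v))); E=∅; S=∅; K=∅⟩
step 1: ⟨C=(λv. ((λq. 6) (let w = v in 3))); E=∅; S=∅; K=[arg]⟩
step 2: ⟨C=(let y = (5 + 4) in (let v = 1 in v)); E=∅; S=∅; K=[fun]⟩
step 3: ⟨C=(5 + 4); E=∅; S=∅; K=[let y :: fun]⟩
step 4: ⟨C=5; E=∅; S=∅; K=[addR :: let y :: fun]⟩
step 5: ⟨C=4; E=∅; S=∅; K=[addL(5) :: let y :: fun]⟩
step 6: ⟨C=(let v = 1 in v); E={y↦0}; S={0↦9}; K=[fun]⟩
step 7: ⟨C=1; E={y↦0}; S={0↦9}; K=[let v :: fun]⟩
step 8: ⟨C=v; E={v↦1, y↦0}; S={0↦9, 1↦1}; K=[fun]⟩
step 9: ⟨C=((λq. 6) (let w = v in 3)); E={v↦2}; S={0↦9, 1↦1, 2↦1}; K=∅⟩
step 10: ⟨C=(λq. 6); E={v↦2}; S={0↦9, 1↦1, 2↦1}; K=[arg]⟩
step 11: ⟨C=(let w = v in 3); E={v↦2}; S={0↦9, 1↦1, 2↦1}; K=[fun]⟩
step 12: ⟨C=v; E={v↦2}; S={0↦9, 1↦1, 2↦1}; K=[let w :: fun]⟩
step 13: ⟨C=3; E={w↦3, v↦2}; S={0↦9, 1↦1, 2↦1, 3↦1}; K=[fun]⟩
step 14: ⟨C=6; E={q↦4, v↦2}; S={0↦9, 1↦1, 2↦1, 3↦1, 4↦3}; K=∅⟩
→ final value 6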